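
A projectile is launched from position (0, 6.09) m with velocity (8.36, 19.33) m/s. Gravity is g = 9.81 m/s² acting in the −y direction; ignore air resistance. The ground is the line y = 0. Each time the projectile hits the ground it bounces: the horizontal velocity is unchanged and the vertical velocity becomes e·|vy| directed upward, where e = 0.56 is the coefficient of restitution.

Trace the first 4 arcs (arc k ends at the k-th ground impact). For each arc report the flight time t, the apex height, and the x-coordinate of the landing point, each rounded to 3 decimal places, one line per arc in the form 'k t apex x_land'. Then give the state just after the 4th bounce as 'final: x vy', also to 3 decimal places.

Arc 1: start y=6.090, vy=19.330 → t=4.234, apex=25.134, x_land=35.397, impact vy=-22.207
  bounce: vy ← 0.56·22.207 = 12.436
Arc 2: start y=0.000, vy=12.436 → t=2.535, apex=7.882, x_land=56.592, impact vy=-12.436
  bounce: vy ← 0.56·12.436 = 6.964
Arc 3: start y=0.000, vy=6.964 → t=1.420, apex=2.472, x_land=68.462, impact vy=-6.964
  bounce: vy ← 0.56·6.964 = 3.900
Arc 4: start y=0.000, vy=3.900 → t=0.795, apex=0.775, x_land=75.109, impact vy=-3.900
  bounce: vy ← 0.56·3.900 = 2.184

1 4.234 25.134 35.397
2 2.535 7.882 56.592
3 1.420 2.472 68.462
4 0.795 0.775 75.109
final: 75.109 2.184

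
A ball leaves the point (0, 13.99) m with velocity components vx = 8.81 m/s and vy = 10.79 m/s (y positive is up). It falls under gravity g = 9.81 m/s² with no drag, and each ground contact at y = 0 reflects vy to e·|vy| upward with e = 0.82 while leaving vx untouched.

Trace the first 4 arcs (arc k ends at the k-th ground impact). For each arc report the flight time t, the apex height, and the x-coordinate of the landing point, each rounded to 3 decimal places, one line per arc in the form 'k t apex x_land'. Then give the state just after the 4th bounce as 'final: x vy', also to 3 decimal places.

Arc 1: start y=13.990, vy=10.790 → t=3.115, apex=19.924, x_land=27.446, impact vy=-19.771
  bounce: vy ← 0.82·19.771 = 16.213
Arc 2: start y=0.000, vy=16.213 → t=3.305, apex=13.397, x_land=56.566, impact vy=-16.213
  bounce: vy ← 0.82·16.213 = 13.294
Arc 3: start y=0.000, vy=13.294 → t=2.710, apex=9.008, x_land=80.444, impact vy=-13.294
  bounce: vy ← 0.82·13.294 = 10.901
Arc 4: start y=0.000, vy=10.901 → t=2.222, apex=6.057, x_land=100.024, impact vy=-10.901
  bounce: vy ← 0.82·10.901 = 8.939

1 3.115 19.924 27.446
2 3.305 13.397 56.566
3 2.710 9.008 80.444
4 2.222 6.057 100.024
final: 100.024 8.939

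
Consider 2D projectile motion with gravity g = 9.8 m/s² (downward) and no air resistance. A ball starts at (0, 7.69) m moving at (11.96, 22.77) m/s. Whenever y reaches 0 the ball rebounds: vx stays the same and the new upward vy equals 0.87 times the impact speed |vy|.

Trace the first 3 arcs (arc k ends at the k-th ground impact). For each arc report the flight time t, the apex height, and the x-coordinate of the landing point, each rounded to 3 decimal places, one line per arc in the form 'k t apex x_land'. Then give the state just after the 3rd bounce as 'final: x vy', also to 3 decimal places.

Arc 1: start y=7.690, vy=22.770 → t=4.963, apex=34.143, x_land=59.359, impact vy=-25.869
  bounce: vy ← 0.87·25.869 = 22.506
Arc 2: start y=0.000, vy=22.506 → t=4.593, apex=25.843, x_land=114.292, impact vy=-22.506
  bounce: vy ← 0.87·22.506 = 19.580
Arc 3: start y=0.000, vy=19.580 → t=3.996, apex=19.560, x_land=162.083, impact vy=-19.580
  bounce: vy ← 0.87·19.580 = 17.035

1 4.963 34.143 59.359
2 4.593 25.843 114.292
3 3.996 19.560 162.083
final: 162.083 17.035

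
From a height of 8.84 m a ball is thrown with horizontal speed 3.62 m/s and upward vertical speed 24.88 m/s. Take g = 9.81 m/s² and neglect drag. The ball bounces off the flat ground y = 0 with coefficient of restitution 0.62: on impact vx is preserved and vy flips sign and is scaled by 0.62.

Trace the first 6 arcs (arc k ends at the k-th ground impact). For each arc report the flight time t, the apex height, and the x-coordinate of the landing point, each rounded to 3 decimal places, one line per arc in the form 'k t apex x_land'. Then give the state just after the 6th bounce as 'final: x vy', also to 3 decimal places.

1 5.406 40.390 19.569
2 3.558 15.526 32.450
3 2.206 5.968 40.436
4 1.368 2.294 45.387
5 0.848 0.882 48.457
6 0.526 0.339 50.361
final: 50.361 1.599

Arc 1: start y=8.840, vy=24.880 → t=5.406, apex=40.390, x_land=19.569, impact vy=-28.151
  bounce: vy ← 0.62·28.151 = 17.453
Arc 2: start y=0.000, vy=17.453 → t=3.558, apex=15.526, x_land=32.450, impact vy=-17.453
  bounce: vy ← 0.62·17.453 = 10.821
Arc 3: start y=0.000, vy=10.821 → t=2.206, apex=5.968, x_land=40.436, impact vy=-10.821
  bounce: vy ← 0.62·10.821 = 6.709
Arc 4: start y=0.000, vy=6.709 → t=1.368, apex=2.294, x_land=45.387, impact vy=-6.709
  bounce: vy ← 0.62·6.709 = 4.160
Arc 5: start y=0.000, vy=4.160 → t=0.848, apex=0.882, x_land=48.457, impact vy=-4.160
  bounce: vy ← 0.62·4.160 = 2.579
Arc 6: start y=0.000, vy=2.579 → t=0.526, apex=0.339, x_land=50.361, impact vy=-2.579
  bounce: vy ← 0.62·2.579 = 1.599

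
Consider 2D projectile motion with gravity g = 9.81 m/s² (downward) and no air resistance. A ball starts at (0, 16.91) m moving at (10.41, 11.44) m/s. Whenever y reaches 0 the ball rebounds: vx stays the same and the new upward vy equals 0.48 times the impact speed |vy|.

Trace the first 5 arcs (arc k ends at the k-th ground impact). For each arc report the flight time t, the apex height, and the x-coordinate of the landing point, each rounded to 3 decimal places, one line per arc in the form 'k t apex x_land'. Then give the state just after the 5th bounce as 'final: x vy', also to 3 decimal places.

1 3.359 23.580 34.964
2 2.105 5.433 56.876
3 1.010 1.252 67.394
4 0.485 0.288 72.442
5 0.233 0.066 74.866
final: 74.866 0.548

Arc 1: start y=16.910, vy=11.440 → t=3.359, apex=23.580, x_land=34.964, impact vy=-21.509
  bounce: vy ← 0.48·21.509 = 10.324
Arc 2: start y=0.000, vy=10.324 → t=2.105, apex=5.433, x_land=56.876, impact vy=-10.324
  bounce: vy ← 0.48·10.324 = 4.956
Arc 3: start y=0.000, vy=4.956 → t=1.010, apex=1.252, x_land=67.394, impact vy=-4.956
  bounce: vy ← 0.48·4.956 = 2.379
Arc 4: start y=0.000, vy=2.379 → t=0.485, apex=0.288, x_land=72.442, impact vy=-2.379
  bounce: vy ← 0.48·2.379 = 1.142
Arc 5: start y=0.000, vy=1.142 → t=0.233, apex=0.066, x_land=74.866, impact vy=-1.142
  bounce: vy ← 0.48·1.142 = 0.548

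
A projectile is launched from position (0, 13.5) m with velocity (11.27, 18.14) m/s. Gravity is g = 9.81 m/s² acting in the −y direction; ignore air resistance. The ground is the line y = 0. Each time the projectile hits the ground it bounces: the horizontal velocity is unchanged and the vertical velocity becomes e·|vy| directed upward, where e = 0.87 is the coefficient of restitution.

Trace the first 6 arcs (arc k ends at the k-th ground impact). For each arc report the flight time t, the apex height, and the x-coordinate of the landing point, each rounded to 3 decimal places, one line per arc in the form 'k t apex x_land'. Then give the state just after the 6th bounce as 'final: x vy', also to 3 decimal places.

1 4.333 30.272 48.837
2 4.323 22.913 97.553
3 3.761 17.343 139.936
4 3.272 13.127 176.810
5 2.846 9.936 208.889
6 2.476 7.520 236.798
final: 236.798 10.568

Arc 1: start y=13.500, vy=18.140 → t=4.333, apex=30.272, x_land=48.837, impact vy=-24.371
  bounce: vy ← 0.87·24.371 = 21.202
Arc 2: start y=0.000, vy=21.202 → t=4.323, apex=22.913, x_land=97.553, impact vy=-21.202
  bounce: vy ← 0.87·21.202 = 18.446
Arc 3: start y=0.000, vy=18.446 → t=3.761, apex=17.343, x_land=139.936, impact vy=-18.446
  bounce: vy ← 0.87·18.446 = 16.048
Arc 4: start y=0.000, vy=16.048 → t=3.272, apex=13.127, x_land=176.810, impact vy=-16.048
  bounce: vy ← 0.87·16.048 = 13.962
Arc 5: start y=0.000, vy=13.962 → t=2.846, apex=9.936, x_land=208.889, impact vy=-13.962
  bounce: vy ← 0.87·13.962 = 12.147
Arc 6: start y=0.000, vy=12.147 → t=2.476, apex=7.520, x_land=236.798, impact vy=-12.147
  bounce: vy ← 0.87·12.147 = 10.568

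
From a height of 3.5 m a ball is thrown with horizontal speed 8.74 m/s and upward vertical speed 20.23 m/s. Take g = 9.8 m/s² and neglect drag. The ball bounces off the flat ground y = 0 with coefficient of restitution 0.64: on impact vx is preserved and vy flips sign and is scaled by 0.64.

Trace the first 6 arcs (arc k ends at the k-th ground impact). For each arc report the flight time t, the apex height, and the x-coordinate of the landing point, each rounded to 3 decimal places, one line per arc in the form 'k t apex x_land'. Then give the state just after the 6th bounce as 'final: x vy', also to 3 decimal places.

1 4.295 24.380 37.537
2 2.855 9.986 62.491
3 1.827 4.090 78.462
4 1.169 1.675 88.683
5 0.748 0.686 95.225
6 0.479 0.281 99.411
final: 99.411 1.502

Arc 1: start y=3.500, vy=20.230 → t=4.295, apex=24.380, x_land=37.537, impact vy=-21.860
  bounce: vy ← 0.64·21.860 = 13.990
Arc 2: start y=0.000, vy=13.990 → t=2.855, apex=9.986, x_land=62.491, impact vy=-13.990
  bounce: vy ← 0.64·13.990 = 8.954
Arc 3: start y=0.000, vy=8.954 → t=1.827, apex=4.090, x_land=78.462, impact vy=-8.954
  bounce: vy ← 0.64·8.954 = 5.730
Arc 4: start y=0.000, vy=5.730 → t=1.169, apex=1.675, x_land=88.683, impact vy=-5.730
  bounce: vy ← 0.64·5.730 = 3.667
Arc 5: start y=0.000, vy=3.667 → t=0.748, apex=0.686, x_land=95.225, impact vy=-3.667
  bounce: vy ← 0.64·3.667 = 2.347
Arc 6: start y=0.000, vy=2.347 → t=0.479, apex=0.281, x_land=99.411, impact vy=-2.347
  bounce: vy ← 0.64·2.347 = 1.502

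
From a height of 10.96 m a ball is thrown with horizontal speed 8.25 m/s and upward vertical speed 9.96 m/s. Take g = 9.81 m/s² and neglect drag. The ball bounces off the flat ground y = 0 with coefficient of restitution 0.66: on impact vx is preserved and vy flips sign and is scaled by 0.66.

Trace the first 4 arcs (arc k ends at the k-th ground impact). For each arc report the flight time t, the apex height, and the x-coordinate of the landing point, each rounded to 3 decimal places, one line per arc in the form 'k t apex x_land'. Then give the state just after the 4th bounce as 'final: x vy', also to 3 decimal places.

Arc 1: start y=10.960, vy=9.960 → t=2.822, apex=16.016, x_land=23.284, impact vy=-17.727
  bounce: vy ← 0.66·17.727 = 11.700
Arc 2: start y=0.000, vy=11.700 → t=2.385, apex=6.977, x_land=42.962, impact vy=-11.700
  bounce: vy ← 0.66·11.700 = 7.722
Arc 3: start y=0.000, vy=7.722 → t=1.574, apex=3.039, x_land=55.950, impact vy=-7.722
  bounce: vy ← 0.66·7.722 = 5.096
Arc 4: start y=0.000, vy=5.096 → t=1.039, apex=1.324, x_land=64.522, impact vy=-5.096
  bounce: vy ← 0.66·5.096 = 3.364

1 2.822 16.016 23.284
2 2.385 6.977 42.962
3 1.574 3.039 55.950
4 1.039 1.324 64.522
final: 64.522 3.364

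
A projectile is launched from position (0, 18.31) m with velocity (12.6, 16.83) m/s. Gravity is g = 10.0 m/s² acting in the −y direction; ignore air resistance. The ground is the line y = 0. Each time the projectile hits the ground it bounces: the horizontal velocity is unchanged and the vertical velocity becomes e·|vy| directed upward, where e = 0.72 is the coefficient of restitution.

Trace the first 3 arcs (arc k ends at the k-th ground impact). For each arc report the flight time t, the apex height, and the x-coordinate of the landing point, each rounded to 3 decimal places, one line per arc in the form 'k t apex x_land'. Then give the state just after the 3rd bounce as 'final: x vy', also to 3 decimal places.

1 4.231 32.472 53.316
2 3.670 16.834 99.555
3 2.642 8.727 132.847
final: 132.847 9.512

Arc 1: start y=18.310, vy=16.830 → t=4.231, apex=32.472, x_land=53.316, impact vy=-25.484
  bounce: vy ← 0.72·25.484 = 18.349
Arc 2: start y=0.000, vy=18.349 → t=3.670, apex=16.834, x_land=99.555, impact vy=-18.349
  bounce: vy ← 0.72·18.349 = 13.211
Arc 3: start y=0.000, vy=13.211 → t=2.642, apex=8.727, x_land=132.847, impact vy=-13.211
  bounce: vy ← 0.72·13.211 = 9.512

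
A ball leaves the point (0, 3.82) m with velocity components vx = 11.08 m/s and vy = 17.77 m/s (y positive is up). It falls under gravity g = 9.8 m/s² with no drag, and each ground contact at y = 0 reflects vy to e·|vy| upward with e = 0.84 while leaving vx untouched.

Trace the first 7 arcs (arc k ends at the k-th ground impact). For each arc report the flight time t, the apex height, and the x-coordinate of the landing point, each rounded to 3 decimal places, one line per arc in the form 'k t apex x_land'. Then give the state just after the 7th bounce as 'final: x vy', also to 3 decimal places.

1 3.830 19.931 42.437
2 3.388 14.063 79.979
3 2.846 9.923 111.514
4 2.391 7.002 138.003
5 2.008 4.940 160.255
6 1.687 3.486 178.945
7 1.417 2.460 194.646
final: 194.646 5.832

Arc 1: start y=3.820, vy=17.770 → t=3.830, apex=19.931, x_land=42.437, impact vy=-19.765
  bounce: vy ← 0.84·19.765 = 16.602
Arc 2: start y=0.000, vy=16.602 → t=3.388, apex=14.063, x_land=79.979, impact vy=-16.602
  bounce: vy ← 0.84·16.602 = 13.946
Arc 3: start y=0.000, vy=13.946 → t=2.846, apex=9.923, x_land=111.514, impact vy=-13.946
  bounce: vy ← 0.84·13.946 = 11.715
Arc 4: start y=0.000, vy=11.715 → t=2.391, apex=7.002, x_land=138.003, impact vy=-11.715
  bounce: vy ← 0.84·11.715 = 9.840
Arc 5: start y=0.000, vy=9.840 → t=2.008, apex=4.940, x_land=160.255, impact vy=-9.840
  bounce: vy ← 0.84·9.840 = 8.266
Arc 6: start y=0.000, vy=8.266 → t=1.687, apex=3.486, x_land=178.945, impact vy=-8.266
  bounce: vy ← 0.84·8.266 = 6.943
Arc 7: start y=0.000, vy=6.943 → t=1.417, apex=2.460, x_land=194.646, impact vy=-6.943
  bounce: vy ← 0.84·6.943 = 5.832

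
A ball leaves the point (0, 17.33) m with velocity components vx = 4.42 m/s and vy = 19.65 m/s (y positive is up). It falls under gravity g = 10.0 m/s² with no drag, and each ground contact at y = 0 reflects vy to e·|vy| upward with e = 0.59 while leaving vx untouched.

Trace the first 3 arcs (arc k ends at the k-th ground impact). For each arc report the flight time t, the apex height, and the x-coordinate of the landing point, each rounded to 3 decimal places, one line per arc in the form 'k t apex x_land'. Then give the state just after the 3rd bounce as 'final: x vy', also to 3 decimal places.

1 4.672 36.636 20.650
2 3.194 12.753 34.768
3 1.885 4.439 43.097
final: 43.097 5.559

Arc 1: start y=17.330, vy=19.650 → t=4.672, apex=36.636, x_land=20.650, impact vy=-27.069
  bounce: vy ← 0.59·27.069 = 15.971
Arc 2: start y=0.000, vy=15.971 → t=3.194, apex=12.753, x_land=34.768, impact vy=-15.971
  bounce: vy ← 0.59·15.971 = 9.423
Arc 3: start y=0.000, vy=9.423 → t=1.885, apex=4.439, x_land=43.097, impact vy=-9.423
  bounce: vy ← 0.59·9.423 = 5.559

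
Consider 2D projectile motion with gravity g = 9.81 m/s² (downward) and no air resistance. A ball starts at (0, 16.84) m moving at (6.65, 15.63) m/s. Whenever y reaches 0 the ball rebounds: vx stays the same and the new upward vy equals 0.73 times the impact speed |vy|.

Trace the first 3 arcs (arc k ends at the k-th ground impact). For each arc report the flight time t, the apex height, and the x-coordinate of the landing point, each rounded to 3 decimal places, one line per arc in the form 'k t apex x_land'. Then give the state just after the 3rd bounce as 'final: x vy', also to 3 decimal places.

1 4.037 29.291 26.846
2 3.568 15.609 50.572
3 2.605 8.318 67.892
final: 67.892 9.326

Arc 1: start y=16.840, vy=15.630 → t=4.037, apex=29.291, x_land=26.846, impact vy=-23.973
  bounce: vy ← 0.73·23.973 = 17.500
Arc 2: start y=0.000, vy=17.500 → t=3.568, apex=15.609, x_land=50.572, impact vy=-17.500
  bounce: vy ← 0.73·17.500 = 12.775
Arc 3: start y=0.000, vy=12.775 → t=2.605, apex=8.318, x_land=67.892, impact vy=-12.775
  bounce: vy ← 0.73·12.775 = 9.326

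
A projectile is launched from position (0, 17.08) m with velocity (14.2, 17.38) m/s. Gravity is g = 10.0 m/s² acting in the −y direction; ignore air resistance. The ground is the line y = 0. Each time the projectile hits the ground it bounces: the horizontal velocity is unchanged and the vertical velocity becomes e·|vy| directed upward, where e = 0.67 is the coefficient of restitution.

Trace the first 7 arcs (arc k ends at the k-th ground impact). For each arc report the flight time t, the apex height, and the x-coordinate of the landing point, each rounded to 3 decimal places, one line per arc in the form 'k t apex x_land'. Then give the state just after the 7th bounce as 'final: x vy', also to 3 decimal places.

1 4.275 32.183 60.706
2 3.400 14.447 108.981
3 2.278 6.485 141.325
4 1.526 2.911 162.996
5 1.022 1.307 177.515
6 0.685 0.587 187.243
7 0.459 0.263 193.761
final: 193.761 1.538

Arc 1: start y=17.080, vy=17.380 → t=4.275, apex=32.183, x_land=60.706, impact vy=-25.371
  bounce: vy ← 0.67·25.371 = 16.998
Arc 2: start y=0.000, vy=16.998 → t=3.400, apex=14.447, x_land=108.981, impact vy=-16.998
  bounce: vy ← 0.67·16.998 = 11.389
Arc 3: start y=0.000, vy=11.389 → t=2.278, apex=6.485, x_land=141.325, impact vy=-11.389
  bounce: vy ← 0.67·11.389 = 7.631
Arc 4: start y=0.000, vy=7.631 → t=1.526, apex=2.911, x_land=162.996, impact vy=-7.631
  bounce: vy ← 0.67·7.631 = 5.112
Arc 5: start y=0.000, vy=5.112 → t=1.022, apex=1.307, x_land=177.515, impact vy=-5.112
  bounce: vy ← 0.67·5.112 = 3.425
Arc 6: start y=0.000, vy=3.425 → t=0.685, apex=0.587, x_land=187.243, impact vy=-3.425
  bounce: vy ← 0.67·3.425 = 2.295
Arc 7: start y=0.000, vy=2.295 → t=0.459, apex=0.263, x_land=193.761, impact vy=-2.295
  bounce: vy ← 0.67·2.295 = 1.538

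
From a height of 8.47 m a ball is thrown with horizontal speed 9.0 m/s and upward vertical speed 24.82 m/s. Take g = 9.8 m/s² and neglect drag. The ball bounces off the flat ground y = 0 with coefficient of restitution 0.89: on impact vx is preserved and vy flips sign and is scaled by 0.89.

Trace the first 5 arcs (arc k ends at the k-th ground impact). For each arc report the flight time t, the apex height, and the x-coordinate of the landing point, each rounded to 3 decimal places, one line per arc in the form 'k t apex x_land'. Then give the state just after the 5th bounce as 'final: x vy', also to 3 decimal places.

Arc 1: start y=8.470, vy=24.820 → t=5.386, apex=39.900, x_land=48.476, impact vy=-27.965
  bounce: vy ← 0.89·27.965 = 24.889
Arc 2: start y=0.000, vy=24.889 → t=5.079, apex=31.605, x_land=94.190, impact vy=-24.889
  bounce: vy ← 0.89·24.889 = 22.151
Arc 3: start y=0.000, vy=22.151 → t=4.521, apex=25.034, x_land=134.876, impact vy=-22.151
  bounce: vy ← 0.89·22.151 = 19.714
Arc 4: start y=0.000, vy=19.714 → t=4.023, apex=19.830, x_land=171.086, impact vy=-19.714
  bounce: vy ← 0.89·19.714 = 17.546
Arc 5: start y=0.000, vy=17.546 → t=3.581, apex=15.707, x_land=203.314, impact vy=-17.546
  bounce: vy ← 0.89·17.546 = 15.616

1 5.386 39.900 48.476
2 5.079 31.605 94.190
3 4.521 25.034 134.876
4 4.023 19.830 171.086
5 3.581 15.707 203.314
final: 203.314 15.616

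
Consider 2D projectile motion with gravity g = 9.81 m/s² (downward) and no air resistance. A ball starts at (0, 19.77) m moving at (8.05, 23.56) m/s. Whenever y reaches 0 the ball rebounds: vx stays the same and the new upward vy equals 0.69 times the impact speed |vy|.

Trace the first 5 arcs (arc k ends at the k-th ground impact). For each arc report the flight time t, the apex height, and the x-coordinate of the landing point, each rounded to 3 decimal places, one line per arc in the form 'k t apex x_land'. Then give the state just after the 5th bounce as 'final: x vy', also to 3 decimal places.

Arc 1: start y=19.770, vy=23.560 → t=5.532, apex=48.061, x_land=44.532, impact vy=-30.708
  bounce: vy ← 0.69·30.708 = 21.188
Arc 2: start y=0.000, vy=21.188 → t=4.320, apex=22.882, x_land=79.305, impact vy=-21.188
  bounce: vy ← 0.69·21.188 = 14.620
Arc 3: start y=0.000, vy=14.620 → t=2.981, apex=10.894, x_land=103.299, impact vy=-14.620
  bounce: vy ← 0.69·14.620 = 10.088
Arc 4: start y=0.000, vy=10.088 → t=2.057, apex=5.187, x_land=119.855, impact vy=-10.088
  bounce: vy ← 0.69·10.088 = 6.961
Arc 5: start y=0.000, vy=6.961 → t=1.419, apex=2.469, x_land=131.279, impact vy=-6.961
  bounce: vy ← 0.69·6.961 = 4.803

1 5.532 48.061 44.532
2 4.320 22.882 79.305
3 2.981 10.894 103.299
4 2.057 5.187 119.855
5 1.419 2.469 131.279
final: 131.279 4.803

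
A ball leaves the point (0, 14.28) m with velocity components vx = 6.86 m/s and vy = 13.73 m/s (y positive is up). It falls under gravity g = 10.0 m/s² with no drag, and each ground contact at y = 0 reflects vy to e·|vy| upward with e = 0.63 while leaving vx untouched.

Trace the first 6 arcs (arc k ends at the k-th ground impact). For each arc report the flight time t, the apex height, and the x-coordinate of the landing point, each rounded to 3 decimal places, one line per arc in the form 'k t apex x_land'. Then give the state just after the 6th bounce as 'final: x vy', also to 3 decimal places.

1 3.550 23.706 24.356
2 2.744 9.409 43.177
3 1.728 3.734 55.034
4 1.089 1.482 62.503
5 0.686 0.588 67.210
6 0.432 0.233 70.174
final: 70.174 1.361

Arc 1: start y=14.280, vy=13.730 → t=3.550, apex=23.706, x_land=24.356, impact vy=-21.774
  bounce: vy ← 0.63·21.774 = 13.718
Arc 2: start y=0.000, vy=13.718 → t=2.744, apex=9.409, x_land=43.177, impact vy=-13.718
  bounce: vy ← 0.63·13.718 = 8.642
Arc 3: start y=0.000, vy=8.642 → t=1.728, apex=3.734, x_land=55.034, impact vy=-8.642
  bounce: vy ← 0.63·8.642 = 5.445
Arc 4: start y=0.000, vy=5.445 → t=1.089, apex=1.482, x_land=62.503, impact vy=-5.445
  bounce: vy ← 0.63·5.445 = 3.430
Arc 5: start y=0.000, vy=3.430 → t=0.686, apex=0.588, x_land=67.210, impact vy=-3.430
  bounce: vy ← 0.63·3.430 = 2.161
Arc 6: start y=0.000, vy=2.161 → t=0.432, apex=0.233, x_land=70.174, impact vy=-2.161
  bounce: vy ← 0.63·2.161 = 1.361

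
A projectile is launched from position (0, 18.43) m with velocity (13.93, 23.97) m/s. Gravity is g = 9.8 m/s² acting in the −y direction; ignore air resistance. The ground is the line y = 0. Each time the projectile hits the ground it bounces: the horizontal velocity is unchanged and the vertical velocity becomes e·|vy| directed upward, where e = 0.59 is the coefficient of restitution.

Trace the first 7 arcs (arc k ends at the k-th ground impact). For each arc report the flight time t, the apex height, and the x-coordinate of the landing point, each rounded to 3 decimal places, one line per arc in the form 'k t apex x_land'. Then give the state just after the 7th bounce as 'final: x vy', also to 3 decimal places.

1 5.567 47.744 77.554
2 3.683 16.620 128.863
3 2.173 5.785 159.136
4 1.282 2.014 176.997
5 0.756 0.701 187.534
6 0.446 0.244 193.752
7 0.263 0.085 197.420
final: 197.420 0.761

Arc 1: start y=18.430, vy=23.970 → t=5.567, apex=47.744, x_land=77.554, impact vy=-30.591
  bounce: vy ← 0.59·30.591 = 18.048
Arc 2: start y=0.000, vy=18.048 → t=3.683, apex=16.620, x_land=128.863, impact vy=-18.048
  bounce: vy ← 0.59·18.048 = 10.649
Arc 3: start y=0.000, vy=10.649 → t=2.173, apex=5.785, x_land=159.136, impact vy=-10.649
  bounce: vy ← 0.59·10.649 = 6.283
Arc 4: start y=0.000, vy=6.283 → t=1.282, apex=2.014, x_land=176.997, impact vy=-6.283
  bounce: vy ← 0.59·6.283 = 3.707
Arc 5: start y=0.000, vy=3.707 → t=0.756, apex=0.701, x_land=187.534, impact vy=-3.707
  bounce: vy ← 0.59·3.707 = 2.187
Arc 6: start y=0.000, vy=2.187 → t=0.446, apex=0.244, x_land=193.752, impact vy=-2.187
  bounce: vy ← 0.59·2.187 = 1.290
Arc 7: start y=0.000, vy=1.290 → t=0.263, apex=0.085, x_land=197.420, impact vy=-1.290
  bounce: vy ← 0.59·1.290 = 0.761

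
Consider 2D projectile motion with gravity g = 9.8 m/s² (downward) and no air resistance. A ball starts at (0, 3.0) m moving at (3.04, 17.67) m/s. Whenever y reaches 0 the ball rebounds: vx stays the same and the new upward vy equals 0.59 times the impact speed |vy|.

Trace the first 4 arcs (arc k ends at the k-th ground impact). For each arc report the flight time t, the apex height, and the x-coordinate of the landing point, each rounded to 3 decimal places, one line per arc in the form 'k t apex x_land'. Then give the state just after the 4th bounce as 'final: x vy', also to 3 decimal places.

Arc 1: start y=3.000, vy=17.670 → t=3.769, apex=18.930, x_land=11.456, impact vy=-19.262
  bounce: vy ← 0.59·19.262 = 11.365
Arc 2: start y=0.000, vy=11.365 → t=2.319, apex=6.590, x_land=18.507, impact vy=-11.365
  bounce: vy ← 0.59·11.365 = 6.705
Arc 3: start y=0.000, vy=6.705 → t=1.368, apex=2.294, x_land=22.667, impact vy=-6.705
  bounce: vy ← 0.59·6.705 = 3.956
Arc 4: start y=0.000, vy=3.956 → t=0.807, apex=0.798, x_land=25.121, impact vy=-3.956
  bounce: vy ← 0.59·3.956 = 2.334

1 3.769 18.930 11.456
2 2.319 6.590 18.507
3 1.368 2.294 22.667
4 0.807 0.798 25.121
final: 25.121 2.334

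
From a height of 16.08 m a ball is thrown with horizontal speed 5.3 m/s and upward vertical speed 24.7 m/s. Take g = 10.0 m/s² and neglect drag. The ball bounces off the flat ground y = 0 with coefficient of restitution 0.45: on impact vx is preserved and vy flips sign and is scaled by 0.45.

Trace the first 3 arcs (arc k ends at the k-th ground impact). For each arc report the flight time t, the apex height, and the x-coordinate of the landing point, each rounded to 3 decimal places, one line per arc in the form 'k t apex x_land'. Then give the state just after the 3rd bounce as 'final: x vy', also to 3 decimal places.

Arc 1: start y=16.080, vy=24.700 → t=5.522, apex=46.584, x_land=29.269, impact vy=-30.524
  bounce: vy ← 0.45·30.524 = 13.736
Arc 2: start y=0.000, vy=13.736 → t=2.747, apex=9.433, x_land=43.828, impact vy=-13.736
  bounce: vy ← 0.45·13.736 = 6.181
Arc 3: start y=0.000, vy=6.181 → t=1.236, apex=1.910, x_land=50.380, impact vy=-6.181
  bounce: vy ← 0.45·6.181 = 2.781

1 5.522 46.584 29.269
2 2.747 9.433 43.828
3 1.236 1.910 50.380
final: 50.380 2.781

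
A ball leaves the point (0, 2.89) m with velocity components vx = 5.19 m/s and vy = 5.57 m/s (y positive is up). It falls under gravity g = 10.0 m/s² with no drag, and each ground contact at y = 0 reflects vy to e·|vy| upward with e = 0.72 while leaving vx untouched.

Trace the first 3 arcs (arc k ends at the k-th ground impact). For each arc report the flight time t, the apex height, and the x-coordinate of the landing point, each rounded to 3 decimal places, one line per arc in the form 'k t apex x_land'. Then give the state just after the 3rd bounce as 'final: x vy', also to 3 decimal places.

1 1.499 4.441 7.782
2 1.357 2.302 14.826
3 0.977 1.194 19.897
final: 19.897 3.518

Arc 1: start y=2.890, vy=5.570 → t=1.499, apex=4.441, x_land=7.782, impact vy=-9.425
  bounce: vy ← 0.72·9.425 = 6.786
Arc 2: start y=0.000, vy=6.786 → t=1.357, apex=2.302, x_land=14.826, impact vy=-6.786
  bounce: vy ← 0.72·6.786 = 4.886
Arc 3: start y=0.000, vy=4.886 → t=0.977, apex=1.194, x_land=19.897, impact vy=-4.886
  bounce: vy ← 0.72·4.886 = 3.518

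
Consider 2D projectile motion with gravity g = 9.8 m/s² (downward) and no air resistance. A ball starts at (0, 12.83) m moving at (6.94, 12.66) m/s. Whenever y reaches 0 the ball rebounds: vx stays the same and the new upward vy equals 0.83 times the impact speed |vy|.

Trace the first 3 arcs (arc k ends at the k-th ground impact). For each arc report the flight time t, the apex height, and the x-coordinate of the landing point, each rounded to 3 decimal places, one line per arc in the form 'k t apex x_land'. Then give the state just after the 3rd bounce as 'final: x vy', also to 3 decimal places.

1 3.362 21.007 23.335
2 3.437 14.472 47.189
3 2.853 9.970 66.987
final: 66.987 11.602

Arc 1: start y=12.830, vy=12.660 → t=3.362, apex=21.007, x_land=23.335, impact vy=-20.291
  bounce: vy ← 0.83·20.291 = 16.842
Arc 2: start y=0.000, vy=16.842 → t=3.437, apex=14.472, x_land=47.189, impact vy=-16.842
  bounce: vy ← 0.83·16.842 = 13.979
Arc 3: start y=0.000, vy=13.979 → t=2.853, apex=9.970, x_land=66.987, impact vy=-13.979
  bounce: vy ← 0.83·13.979 = 11.602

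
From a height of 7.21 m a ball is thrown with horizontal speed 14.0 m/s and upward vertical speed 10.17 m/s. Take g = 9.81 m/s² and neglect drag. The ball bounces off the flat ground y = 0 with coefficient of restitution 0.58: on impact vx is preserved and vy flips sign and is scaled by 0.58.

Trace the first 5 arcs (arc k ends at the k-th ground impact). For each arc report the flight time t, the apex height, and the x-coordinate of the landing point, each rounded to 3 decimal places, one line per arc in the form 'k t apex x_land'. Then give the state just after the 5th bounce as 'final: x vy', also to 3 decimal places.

Arc 1: start y=7.210, vy=10.170 → t=2.632, apex=12.482, x_land=36.847, impact vy=-15.649
  bounce: vy ← 0.58·15.649 = 9.076
Arc 2: start y=0.000, vy=9.076 → t=1.850, apex=4.199, x_land=62.753, impact vy=-9.076
  bounce: vy ← 0.58·9.076 = 5.264
Arc 3: start y=0.000, vy=5.264 → t=1.073, apex=1.412, x_land=77.778, impact vy=-5.264
  bounce: vy ← 0.58·5.264 = 3.053
Arc 4: start y=0.000, vy=3.053 → t=0.622, apex=0.475, x_land=86.493, impact vy=-3.053
  bounce: vy ← 0.58·3.053 = 1.771
Arc 5: start y=0.000, vy=1.771 → t=0.361, apex=0.160, x_land=91.548, impact vy=-1.771
  bounce: vy ← 0.58·1.771 = 1.027

1 2.632 12.482 36.847
2 1.850 4.199 62.753
3 1.073 1.412 77.778
4 0.622 0.475 86.493
5 0.361 0.160 91.548
final: 91.548 1.027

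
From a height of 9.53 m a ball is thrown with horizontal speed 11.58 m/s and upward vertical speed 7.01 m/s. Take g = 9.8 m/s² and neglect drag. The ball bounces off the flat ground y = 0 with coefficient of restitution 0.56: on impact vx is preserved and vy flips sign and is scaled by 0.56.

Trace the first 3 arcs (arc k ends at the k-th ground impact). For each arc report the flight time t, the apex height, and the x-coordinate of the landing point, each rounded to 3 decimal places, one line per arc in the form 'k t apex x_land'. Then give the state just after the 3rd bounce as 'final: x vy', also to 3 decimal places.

1 2.283 12.037 26.433
2 1.755 3.775 46.761
3 0.983 1.184 58.144
final: 58.144 2.697

Arc 1: start y=9.530, vy=7.010 → t=2.283, apex=12.037, x_land=26.433, impact vy=-15.360
  bounce: vy ← 0.56·15.360 = 8.602
Arc 2: start y=0.000, vy=8.602 → t=1.755, apex=3.775, x_land=46.761, impact vy=-8.602
  bounce: vy ← 0.56·8.602 = 4.817
Arc 3: start y=0.000, vy=4.817 → t=0.983, apex=1.184, x_land=58.144, impact vy=-4.817
  bounce: vy ← 0.56·4.817 = 2.697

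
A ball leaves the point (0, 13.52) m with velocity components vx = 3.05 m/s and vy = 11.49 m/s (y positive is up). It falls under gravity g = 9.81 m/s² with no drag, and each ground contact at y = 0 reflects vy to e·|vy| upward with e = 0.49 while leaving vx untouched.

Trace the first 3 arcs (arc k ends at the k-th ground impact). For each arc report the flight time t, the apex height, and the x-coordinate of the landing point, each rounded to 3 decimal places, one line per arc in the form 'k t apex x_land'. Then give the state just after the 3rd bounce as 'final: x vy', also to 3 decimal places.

Arc 1: start y=13.520, vy=11.490 → t=3.203, apex=20.249, x_land=9.769, impact vy=-19.932
  bounce: vy ← 0.49·19.932 = 9.767
Arc 2: start y=0.000, vy=9.767 → t=1.991, apex=4.862, x_land=15.842, impact vy=-9.767
  bounce: vy ← 0.49·9.767 = 4.786
Arc 3: start y=0.000, vy=4.786 → t=0.976, apex=1.167, x_land=18.818, impact vy=-4.786
  bounce: vy ← 0.49·4.786 = 2.345

1 3.203 20.249 9.769
2 1.991 4.862 15.842
3 0.976 1.167 18.818
final: 18.818 2.345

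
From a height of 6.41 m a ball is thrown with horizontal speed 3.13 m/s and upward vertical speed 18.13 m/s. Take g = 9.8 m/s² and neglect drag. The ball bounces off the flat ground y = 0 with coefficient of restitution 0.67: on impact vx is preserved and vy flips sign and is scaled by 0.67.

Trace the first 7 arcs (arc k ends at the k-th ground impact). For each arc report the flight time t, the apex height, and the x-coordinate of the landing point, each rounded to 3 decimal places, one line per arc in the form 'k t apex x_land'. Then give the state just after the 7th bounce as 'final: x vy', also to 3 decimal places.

1 4.025 23.180 12.598
2 2.915 10.406 21.721
3 1.953 4.671 27.833
4 1.308 2.097 31.928
5 0.877 0.941 34.671
6 0.587 0.423 36.510
7 0.393 0.190 37.741
final: 37.741 1.292

Arc 1: start y=6.410, vy=18.130 → t=4.025, apex=23.180, x_land=12.598, impact vy=-21.315
  bounce: vy ← 0.67·21.315 = 14.281
Arc 2: start y=0.000, vy=14.281 → t=2.915, apex=10.406, x_land=21.721, impact vy=-14.281
  bounce: vy ← 0.67·14.281 = 9.568
Arc 3: start y=0.000, vy=9.568 → t=1.953, apex=4.671, x_land=27.833, impact vy=-9.568
  bounce: vy ← 0.67·9.568 = 6.411
Arc 4: start y=0.000, vy=6.411 → t=1.308, apex=2.097, x_land=31.928, impact vy=-6.411
  bounce: vy ← 0.67·6.411 = 4.295
Arc 5: start y=0.000, vy=4.295 → t=0.877, apex=0.941, x_land=34.671, impact vy=-4.295
  bounce: vy ← 0.67·4.295 = 2.878
Arc 6: start y=0.000, vy=2.878 → t=0.587, apex=0.423, x_land=36.510, impact vy=-2.878
  bounce: vy ← 0.67·2.878 = 1.928
Arc 7: start y=0.000, vy=1.928 → t=0.393, apex=0.190, x_land=37.741, impact vy=-1.928
  bounce: vy ← 0.67·1.928 = 1.292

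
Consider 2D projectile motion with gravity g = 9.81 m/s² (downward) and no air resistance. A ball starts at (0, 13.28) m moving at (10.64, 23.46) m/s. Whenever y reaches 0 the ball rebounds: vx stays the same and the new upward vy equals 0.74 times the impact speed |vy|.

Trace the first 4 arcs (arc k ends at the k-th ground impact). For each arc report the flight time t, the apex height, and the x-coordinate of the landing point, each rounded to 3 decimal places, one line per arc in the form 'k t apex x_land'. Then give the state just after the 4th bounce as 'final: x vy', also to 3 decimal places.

1 5.294 41.332 56.331
2 4.296 22.633 102.042
3 3.179 12.394 135.869
4 2.353 6.787 160.900
final: 160.900 8.539

Arc 1: start y=13.280, vy=23.460 → t=5.294, apex=41.332, x_land=56.331, impact vy=-28.477
  bounce: vy ← 0.74·28.477 = 21.073
Arc 2: start y=0.000, vy=21.073 → t=4.296, apex=22.633, x_land=102.042, impact vy=-21.073
  bounce: vy ← 0.74·21.073 = 15.594
Arc 3: start y=0.000, vy=15.594 → t=3.179, apex=12.394, x_land=135.869, impact vy=-15.594
  bounce: vy ← 0.74·15.594 = 11.539
Arc 4: start y=0.000, vy=11.539 → t=2.353, apex=6.787, x_land=160.900, impact vy=-11.539
  bounce: vy ← 0.74·11.539 = 8.539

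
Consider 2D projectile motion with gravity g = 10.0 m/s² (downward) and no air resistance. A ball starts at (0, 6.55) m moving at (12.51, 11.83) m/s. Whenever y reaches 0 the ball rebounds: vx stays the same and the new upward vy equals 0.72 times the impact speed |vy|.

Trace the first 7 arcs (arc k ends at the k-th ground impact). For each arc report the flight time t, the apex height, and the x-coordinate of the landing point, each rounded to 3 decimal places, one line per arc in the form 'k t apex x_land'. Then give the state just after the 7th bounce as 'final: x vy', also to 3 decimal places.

1 2.829 13.547 35.391
2 2.370 7.023 65.044
3 1.707 3.641 86.394
4 1.229 1.887 101.766
5 0.885 0.978 112.834
6 0.637 0.507 120.803
7 0.459 0.263 126.540
final: 126.540 1.651

Arc 1: start y=6.550, vy=11.830 → t=2.829, apex=13.547, x_land=35.391, impact vy=-16.461
  bounce: vy ← 0.72·16.461 = 11.852
Arc 2: start y=0.000, vy=11.852 → t=2.370, apex=7.023, x_land=65.044, impact vy=-11.852
  bounce: vy ← 0.72·11.852 = 8.533
Arc 3: start y=0.000, vy=8.533 → t=1.707, apex=3.641, x_land=86.394, impact vy=-8.533
  bounce: vy ← 0.72·8.533 = 6.144
Arc 4: start y=0.000, vy=6.144 → t=1.229, apex=1.887, x_land=101.766, impact vy=-6.144
  bounce: vy ← 0.72·6.144 = 4.424
Arc 5: start y=0.000, vy=4.424 → t=0.885, apex=0.978, x_land=112.834, impact vy=-4.424
  bounce: vy ← 0.72·4.424 = 3.185
Arc 6: start y=0.000, vy=3.185 → t=0.637, apex=0.507, x_land=120.803, impact vy=-3.185
  bounce: vy ← 0.72·3.185 = 2.293
Arc 7: start y=0.000, vy=2.293 → t=0.459, apex=0.263, x_land=126.540, impact vy=-2.293
  bounce: vy ← 0.72·2.293 = 1.651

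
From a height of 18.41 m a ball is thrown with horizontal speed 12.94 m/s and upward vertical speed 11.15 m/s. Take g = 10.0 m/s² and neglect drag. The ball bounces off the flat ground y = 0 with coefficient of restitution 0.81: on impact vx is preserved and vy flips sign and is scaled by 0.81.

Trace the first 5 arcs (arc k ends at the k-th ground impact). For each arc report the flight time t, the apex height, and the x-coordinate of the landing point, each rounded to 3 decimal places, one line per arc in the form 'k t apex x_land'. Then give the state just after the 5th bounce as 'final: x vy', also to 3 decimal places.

Arc 1: start y=18.410, vy=11.150 → t=3.334, apex=24.626, x_land=43.146, impact vy=-22.193
  bounce: vy ← 0.81·22.193 = 17.976
Arc 2: start y=0.000, vy=17.976 → t=3.595, apex=16.157, x_land=89.668, impact vy=-17.976
  bounce: vy ← 0.81·17.976 = 14.561
Arc 3: start y=0.000, vy=14.561 → t=2.912, apex=10.601, x_land=127.351, impact vy=-14.561
  bounce: vy ← 0.81·14.561 = 11.794
Arc 4: start y=0.000, vy=11.794 → t=2.359, apex=6.955, x_land=157.875, impact vy=-11.794
  bounce: vy ← 0.81·11.794 = 9.553
Arc 5: start y=0.000, vy=9.553 → t=1.911, apex=4.563, x_land=182.599, impact vy=-9.553
  bounce: vy ← 0.81·9.553 = 7.738

1 3.334 24.626 43.146
2 3.595 16.157 89.668
3 2.912 10.601 127.351
4 2.359 6.955 157.875
5 1.911 4.563 182.599
final: 182.599 7.738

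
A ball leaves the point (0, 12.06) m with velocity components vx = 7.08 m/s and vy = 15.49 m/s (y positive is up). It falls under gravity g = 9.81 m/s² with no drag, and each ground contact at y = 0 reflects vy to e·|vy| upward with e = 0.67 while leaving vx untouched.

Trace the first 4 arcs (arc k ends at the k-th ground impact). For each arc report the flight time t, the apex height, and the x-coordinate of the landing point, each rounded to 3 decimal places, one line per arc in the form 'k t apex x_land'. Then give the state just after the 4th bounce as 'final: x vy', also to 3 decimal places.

Arc 1: start y=12.060, vy=15.490 → t=3.804, apex=24.289, x_land=26.934, impact vy=-21.830
  bounce: vy ← 0.67·21.830 = 14.626
Arc 2: start y=0.000, vy=14.626 → t=2.982, apex=10.903, x_land=48.046, impact vy=-14.626
  bounce: vy ← 0.67·14.626 = 9.800
Arc 3: start y=0.000, vy=9.800 → t=1.998, apex=4.895, x_land=62.191, impact vy=-9.800
  bounce: vy ← 0.67·9.800 = 6.566
Arc 4: start y=0.000, vy=6.566 → t=1.339, apex=2.197, x_land=71.668, impact vy=-6.566
  bounce: vy ← 0.67·6.566 = 4.399

1 3.804 24.289 26.934
2 2.982 10.903 48.046
3 1.998 4.895 62.191
4 1.339 2.197 71.668
final: 71.668 4.399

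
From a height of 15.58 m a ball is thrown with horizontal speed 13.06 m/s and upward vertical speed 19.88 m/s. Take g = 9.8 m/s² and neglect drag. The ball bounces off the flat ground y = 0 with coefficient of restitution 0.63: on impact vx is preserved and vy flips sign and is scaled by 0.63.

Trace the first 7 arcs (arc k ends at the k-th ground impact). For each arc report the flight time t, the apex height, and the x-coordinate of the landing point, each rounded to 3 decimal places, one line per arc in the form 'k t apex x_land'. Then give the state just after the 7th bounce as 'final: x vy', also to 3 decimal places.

Arc 1: start y=15.580, vy=19.880 → t=4.729, apex=35.744, x_land=61.766, impact vy=-26.469
  bounce: vy ← 0.63·26.469 = 16.675
Arc 2: start y=0.000, vy=16.675 → t=3.403, apex=14.187, x_land=106.211, impact vy=-16.675
  bounce: vy ← 0.63·16.675 = 10.505
Arc 3: start y=0.000, vy=10.505 → t=2.144, apex=5.631, x_land=134.211, impact vy=-10.505
  bounce: vy ← 0.63·10.505 = 6.618
Arc 4: start y=0.000, vy=6.618 → t=1.351, apex=2.235, x_land=151.851, impact vy=-6.618
  bounce: vy ← 0.63·6.618 = 4.170
Arc 5: start y=0.000, vy=4.170 → t=0.851, apex=0.887, x_land=162.964, impact vy=-4.170
  bounce: vy ← 0.63·4.170 = 2.627
Arc 6: start y=0.000, vy=2.627 → t=0.536, apex=0.352, x_land=169.965, impact vy=-2.627
  bounce: vy ← 0.63·2.627 = 1.655
Arc 7: start y=0.000, vy=1.655 → t=0.338, apex=0.140, x_land=174.376, impact vy=-1.655
  bounce: vy ← 0.63·1.655 = 1.043

1 4.729 35.744 61.766
2 3.403 14.187 106.211
3 2.144 5.631 134.211
4 1.351 2.235 151.851
5 0.851 0.887 162.964
6 0.536 0.352 169.965
7 0.338 0.140 174.376
final: 174.376 1.043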